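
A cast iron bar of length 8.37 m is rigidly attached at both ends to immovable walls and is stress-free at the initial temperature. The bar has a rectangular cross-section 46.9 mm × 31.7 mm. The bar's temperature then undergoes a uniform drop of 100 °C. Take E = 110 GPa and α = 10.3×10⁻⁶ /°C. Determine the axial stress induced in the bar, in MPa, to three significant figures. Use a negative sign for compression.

113 MPa

Free thermal expansion αLΔT = 10.3e-6 · 8370 · -100 = -8.621 mm.
The walls impose strain ε = −(-8.621)/8370 = 1.0300e-03; σ = Eε = 110000 · 1.0300e-03 = 113.3 MPa.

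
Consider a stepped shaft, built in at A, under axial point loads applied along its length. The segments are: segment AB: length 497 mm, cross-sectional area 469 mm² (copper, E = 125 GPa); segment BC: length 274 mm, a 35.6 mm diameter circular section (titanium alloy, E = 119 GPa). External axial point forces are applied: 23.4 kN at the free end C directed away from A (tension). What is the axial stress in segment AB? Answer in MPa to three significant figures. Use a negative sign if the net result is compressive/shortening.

49.9 MPa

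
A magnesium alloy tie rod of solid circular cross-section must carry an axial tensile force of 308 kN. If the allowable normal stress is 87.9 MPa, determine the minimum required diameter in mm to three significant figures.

66.8 mm

Required area A ≥ P/σ_allow = 308000/87.9 = 3504 mm².
For a solid circular section, d ≥ √(4A/π) = 66.79 mm.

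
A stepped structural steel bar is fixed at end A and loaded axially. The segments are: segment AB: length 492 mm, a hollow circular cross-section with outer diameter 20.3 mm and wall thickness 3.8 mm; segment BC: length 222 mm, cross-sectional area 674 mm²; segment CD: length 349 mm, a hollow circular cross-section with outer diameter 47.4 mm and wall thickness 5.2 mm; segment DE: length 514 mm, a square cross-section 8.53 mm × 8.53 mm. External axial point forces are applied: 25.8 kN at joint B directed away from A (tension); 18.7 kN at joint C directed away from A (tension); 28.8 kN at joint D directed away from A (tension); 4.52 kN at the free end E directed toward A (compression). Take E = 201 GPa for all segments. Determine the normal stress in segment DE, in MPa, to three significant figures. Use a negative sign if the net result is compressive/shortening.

Internal axial forces (sectioning from the free end, tension +): N_DE = -4.52 kN, N_CD = 24.28 kN, N_BC = 42.98 kN, N_AB = 68.78 kN.
A_DE = 72.76 mm².
σ_DE = N_DE/A_DE = -4520/72.76 = -62.12 MPa.

-62.1 MPa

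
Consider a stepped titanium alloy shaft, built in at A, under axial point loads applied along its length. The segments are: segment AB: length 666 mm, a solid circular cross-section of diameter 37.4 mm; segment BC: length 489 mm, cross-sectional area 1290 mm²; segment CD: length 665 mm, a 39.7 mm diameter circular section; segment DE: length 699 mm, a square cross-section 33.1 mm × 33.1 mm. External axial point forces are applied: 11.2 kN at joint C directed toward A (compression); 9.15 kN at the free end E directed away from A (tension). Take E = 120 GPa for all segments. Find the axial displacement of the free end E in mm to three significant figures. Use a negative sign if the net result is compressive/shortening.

Internal axial forces (sectioning from the free end, tension +): N_DE = 9.15 kN, N_CD = 9.15 kN, N_BC = -2.05 kN, N_AB = -2.05 kN.
A_AB = 1099 mm².
A_CD = 1238 mm².
A_DE = 1096 mm².
δ_AB = -2050·666/(1099·120000) = -0.01036 mm
δ_BC = -2050·489/(1290·120000) = -0.006476 mm
δ_CD = 9150·665/(1238·120000) = 0.04096 mm
δ_DE = 9150·699/(1096·120000) = 0.04865 mm
δ = Σδ_i = 0.07278 mm.

0.0728 mm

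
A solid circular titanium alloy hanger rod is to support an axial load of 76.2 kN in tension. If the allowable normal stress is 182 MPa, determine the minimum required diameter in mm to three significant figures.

23.1 mm

Required area A ≥ P/σ_allow = 76200/182 = 418.7 mm².
For a solid circular section, d ≥ √(4A/π) = 23.09 mm.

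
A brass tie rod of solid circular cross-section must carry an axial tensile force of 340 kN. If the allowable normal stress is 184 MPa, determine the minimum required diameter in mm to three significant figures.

48.5 mm

Required area A ≥ P/σ_allow = 340000/184 = 1848 mm².
For a solid circular section, d ≥ √(4A/π) = 48.5 mm.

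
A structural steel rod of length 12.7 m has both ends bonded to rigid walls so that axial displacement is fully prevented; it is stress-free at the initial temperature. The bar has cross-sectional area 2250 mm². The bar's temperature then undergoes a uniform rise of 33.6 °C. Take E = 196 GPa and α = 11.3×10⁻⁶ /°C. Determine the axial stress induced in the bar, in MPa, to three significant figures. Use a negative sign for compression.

-74.4 MPa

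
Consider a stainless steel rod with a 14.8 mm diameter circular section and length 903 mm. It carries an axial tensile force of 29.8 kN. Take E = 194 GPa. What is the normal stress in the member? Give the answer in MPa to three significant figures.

173 MPa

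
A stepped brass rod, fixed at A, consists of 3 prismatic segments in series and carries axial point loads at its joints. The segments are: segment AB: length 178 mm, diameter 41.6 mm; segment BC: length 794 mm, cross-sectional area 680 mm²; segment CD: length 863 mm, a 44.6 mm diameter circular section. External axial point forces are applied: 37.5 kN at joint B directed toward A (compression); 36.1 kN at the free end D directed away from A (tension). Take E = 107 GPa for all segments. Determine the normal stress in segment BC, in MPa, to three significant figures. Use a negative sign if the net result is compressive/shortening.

Internal axial forces (sectioning from the free end, tension +): N_CD = 36.1 kN, N_BC = 36.1 kN, N_AB = -1.4 kN.
σ_BC = N_BC/A_BC = 36100/680 = 53.09 MPa.

53.1 MPa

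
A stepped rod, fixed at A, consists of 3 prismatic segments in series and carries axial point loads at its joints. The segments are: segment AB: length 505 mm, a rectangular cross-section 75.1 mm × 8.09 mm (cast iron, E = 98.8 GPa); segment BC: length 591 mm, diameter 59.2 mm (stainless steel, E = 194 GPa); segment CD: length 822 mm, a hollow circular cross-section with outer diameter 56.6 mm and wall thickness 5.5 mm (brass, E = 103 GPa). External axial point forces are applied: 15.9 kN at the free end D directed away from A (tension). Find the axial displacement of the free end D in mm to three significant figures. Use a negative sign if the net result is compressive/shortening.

Internal axial forces (sectioning from the free end, tension +): N_CD = 15.9 kN, N_BC = 15.9 kN, N_AB = 15.9 kN.
A_AB = 607.6 mm².
A_BC = 2753 mm².
A_CD = 882.9 mm².
δ_AB = 15900·505/(607.6·98800) = 0.1338 mm
δ_BC = 15900·591/(2753·194000) = 0.0176 mm
δ_CD = 15900·822/(882.9·103000) = 0.1437 mm
δ = Σδ_i = 0.2951 mm.

0.295 mm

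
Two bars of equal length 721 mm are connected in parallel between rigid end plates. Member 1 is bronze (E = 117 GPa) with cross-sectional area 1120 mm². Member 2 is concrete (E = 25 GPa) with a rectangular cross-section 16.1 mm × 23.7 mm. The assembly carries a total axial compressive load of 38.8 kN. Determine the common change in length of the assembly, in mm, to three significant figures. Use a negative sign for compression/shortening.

-0.199 mm

A_2 = 381.6 mm².
Equal strain + equilibrium ⇒ each member carries load in proportion to AE: A₁E₁ = 131000000 N, A₂E₂ = 9539000 N, ΣAE = 140600000 N.
δ = PL/ΣAE = -38800·721/140600000 = -0.199 mm.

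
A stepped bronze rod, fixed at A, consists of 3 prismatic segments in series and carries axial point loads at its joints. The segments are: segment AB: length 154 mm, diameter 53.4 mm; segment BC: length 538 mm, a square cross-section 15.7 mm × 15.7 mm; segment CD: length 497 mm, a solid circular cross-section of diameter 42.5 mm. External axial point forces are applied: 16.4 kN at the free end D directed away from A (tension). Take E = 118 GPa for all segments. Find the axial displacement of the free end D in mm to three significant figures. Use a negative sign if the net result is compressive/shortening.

0.362 mm

Internal axial forces (sectioning from the free end, tension +): N_CD = 16.4 kN, N_BC = 16.4 kN, N_AB = 16.4 kN.
A_AB = 2240 mm².
A_BC = 246.5 mm².
A_CD = 1419 mm².
δ_AB = 16400·154/(2240·118000) = 0.009557 mm
δ_BC = 16400·538/(246.5·118000) = 0.3034 mm
δ_CD = 16400·497/(1419·118000) = 0.04869 mm
δ = Σδ_i = 0.3616 mm.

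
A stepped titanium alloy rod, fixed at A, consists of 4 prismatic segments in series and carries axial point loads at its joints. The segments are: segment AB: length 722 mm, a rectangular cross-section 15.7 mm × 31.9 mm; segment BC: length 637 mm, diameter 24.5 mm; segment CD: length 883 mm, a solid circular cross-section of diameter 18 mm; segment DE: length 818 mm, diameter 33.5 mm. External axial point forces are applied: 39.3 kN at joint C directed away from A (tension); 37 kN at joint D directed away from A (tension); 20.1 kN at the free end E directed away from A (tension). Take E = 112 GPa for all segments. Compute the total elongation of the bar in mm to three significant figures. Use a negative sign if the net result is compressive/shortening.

Internal axial forces (sectioning from the free end, tension +): N_DE = 20.1 kN, N_CD = 57.1 kN, N_BC = 96.4 kN, N_AB = 96.4 kN.
A_AB = 500.8 mm².
A_BC = 471.4 mm².
A_CD = 254.5 mm².
A_DE = 881.4 mm².
δ_AB = 96400·722/(500.8·112000) = 1.241 mm
δ_BC = 96400·637/(471.4·112000) = 1.163 mm
δ_CD = 57100·883/(254.5·112000) = 1.769 mm
δ_DE = 20100·818/(881.4·112000) = 0.1666 mm
δ = Σδ_i = 4.339 mm.

4.34 mm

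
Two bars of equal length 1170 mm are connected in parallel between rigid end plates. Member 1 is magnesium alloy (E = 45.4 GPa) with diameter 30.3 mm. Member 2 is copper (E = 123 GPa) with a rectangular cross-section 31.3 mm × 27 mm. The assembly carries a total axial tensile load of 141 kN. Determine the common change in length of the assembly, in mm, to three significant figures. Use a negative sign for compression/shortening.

1.21 mm

A_1 = 721.1 mm².
A_2 = 845.1 mm².
Equal strain + equilibrium ⇒ each member carries load in proportion to AE: A₁E₁ = 32740000 N, A₂E₂ = 103900000 N, ΣAE = 136700000 N.
δ = PL/ΣAE = 141000·1170/136700000 = 1.207 mm.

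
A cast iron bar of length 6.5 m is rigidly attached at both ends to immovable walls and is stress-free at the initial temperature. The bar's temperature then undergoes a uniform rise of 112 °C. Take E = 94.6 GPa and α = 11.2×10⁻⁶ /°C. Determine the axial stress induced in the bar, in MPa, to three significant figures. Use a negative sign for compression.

-119 MPa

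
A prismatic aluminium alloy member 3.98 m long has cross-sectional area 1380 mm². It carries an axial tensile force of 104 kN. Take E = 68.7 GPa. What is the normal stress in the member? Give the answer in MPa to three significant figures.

σ = N/A = 104000/1380 = 75.36 MPa.

75.4 MPa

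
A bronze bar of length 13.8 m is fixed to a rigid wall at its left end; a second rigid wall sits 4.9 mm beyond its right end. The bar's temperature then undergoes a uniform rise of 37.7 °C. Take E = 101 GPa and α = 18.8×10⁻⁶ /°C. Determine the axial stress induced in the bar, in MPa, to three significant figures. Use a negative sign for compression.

Free thermal expansion αLΔT = 18.8e-6 · 13800 · 37.7 = 9.781 mm.
The walls engage after the gap closes; constrained expansion = 9.781 − 4.9 = 4.881 mm.
The walls impose strain ε = −(4.881)/13800 = -3.5369e-04; σ = Eε = 101000 · -3.5369e-04 = -35.72 MPa.

-35.7 MPa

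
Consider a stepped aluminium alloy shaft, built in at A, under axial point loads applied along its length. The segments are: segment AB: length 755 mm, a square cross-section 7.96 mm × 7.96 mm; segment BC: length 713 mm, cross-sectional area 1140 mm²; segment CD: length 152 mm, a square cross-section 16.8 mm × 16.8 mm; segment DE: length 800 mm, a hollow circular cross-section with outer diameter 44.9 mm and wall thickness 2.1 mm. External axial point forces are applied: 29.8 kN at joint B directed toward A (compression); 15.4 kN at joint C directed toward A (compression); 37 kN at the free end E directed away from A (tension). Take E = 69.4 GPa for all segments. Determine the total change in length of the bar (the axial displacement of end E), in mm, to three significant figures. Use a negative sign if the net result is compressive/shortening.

0.584 mm

Internal axial forces (sectioning from the free end, tension +): N_DE = 37 kN, N_CD = 37 kN, N_BC = 21.6 kN, N_AB = -8.2 kN.
A_AB = 63.36 mm².
A_CD = 282.2 mm².
A_DE = 282.4 mm².
δ_AB = -8200·755/(63.36·69400) = -1.408 mm
δ_BC = 21600·713/(1140·69400) = 0.1947 mm
δ_CD = 37000·152/(282.2·69400) = 0.2871 mm
δ_DE = 37000·800/(282.4·69400) = 1.51 mm
δ = Σδ_i = 0.5844 mm.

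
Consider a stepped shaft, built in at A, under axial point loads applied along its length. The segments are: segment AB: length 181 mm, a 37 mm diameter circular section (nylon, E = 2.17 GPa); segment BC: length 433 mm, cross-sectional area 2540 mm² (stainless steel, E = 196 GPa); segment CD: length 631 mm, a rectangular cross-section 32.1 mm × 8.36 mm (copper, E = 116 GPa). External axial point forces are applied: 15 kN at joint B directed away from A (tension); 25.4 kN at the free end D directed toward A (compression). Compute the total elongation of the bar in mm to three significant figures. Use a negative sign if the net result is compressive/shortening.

Internal axial forces (sectioning from the free end, tension +): N_CD = -25.4 kN, N_BC = -25.4 kN, N_AB = -10.4 kN.
A_AB = 1075 mm².
A_CD = 268.4 mm².
δ_AB = -10400·181/(1075·2170) = -0.8068 mm
δ_BC = -25400·433/(2540·196000) = -0.02209 mm
δ_CD = -25400·631/(268.4·116000) = -0.5149 mm
δ = Σδ_i = -1.344 mm.

-1.34 mm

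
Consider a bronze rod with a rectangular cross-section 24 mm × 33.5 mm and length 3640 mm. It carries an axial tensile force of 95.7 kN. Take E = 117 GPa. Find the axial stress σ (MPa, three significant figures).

119 MPa

A = 804 mm².
σ = N/A = 95700/804 = 119 MPa.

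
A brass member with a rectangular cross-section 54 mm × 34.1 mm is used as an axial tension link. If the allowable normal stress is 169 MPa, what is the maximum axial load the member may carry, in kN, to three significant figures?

A = 1841 mm².
P_max = σ_allow · A = 169 · 1841 = 311200 N = 311.2 kN.

311 kN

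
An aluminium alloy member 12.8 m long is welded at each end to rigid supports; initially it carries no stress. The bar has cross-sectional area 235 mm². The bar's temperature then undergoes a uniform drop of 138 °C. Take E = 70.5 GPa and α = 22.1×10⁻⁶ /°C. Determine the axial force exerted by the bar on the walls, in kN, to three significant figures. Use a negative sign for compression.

Free thermal expansion αLΔT = 22.1e-6 · 12800 · -138 = -39.04 mm.
The walls impose strain ε = −(-39.04)/12800 = 3.0498e-03; σ = Eε = 70500 · 3.0498e-03 = 215 MPa.
Wall reaction R = σ·A = 215·235 = 50530 N = 50.53 kN.

50.5 kN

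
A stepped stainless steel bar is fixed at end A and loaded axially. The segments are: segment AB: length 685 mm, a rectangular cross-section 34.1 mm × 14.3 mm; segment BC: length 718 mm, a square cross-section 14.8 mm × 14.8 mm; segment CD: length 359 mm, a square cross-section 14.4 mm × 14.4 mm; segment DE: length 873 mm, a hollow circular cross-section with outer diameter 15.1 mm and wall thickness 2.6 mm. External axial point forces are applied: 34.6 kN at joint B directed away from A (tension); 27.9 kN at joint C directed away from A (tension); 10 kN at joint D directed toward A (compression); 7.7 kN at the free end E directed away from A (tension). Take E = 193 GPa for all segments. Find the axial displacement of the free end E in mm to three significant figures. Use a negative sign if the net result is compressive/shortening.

Internal axial forces (sectioning from the free end, tension +): N_DE = 7.7 kN, N_CD = -2.3 kN, N_BC = 25.6 kN, N_AB = 60.2 kN.
A_AB = 487.6 mm².
A_BC = 219 mm².
A_CD = 207.4 mm².
A_DE = 102.1 mm².
δ_AB = 60200·685/(487.6·193000) = 0.4382 mm
δ_BC = 25600·718/(219·193000) = 0.4348 mm
δ_CD = -2300·359/(207.4·193000) = -0.02063 mm
δ_DE = 7700·873/(102.1·193000) = 0.3411 mm
δ = Σδ_i = 1.193 mm.

1.19 mm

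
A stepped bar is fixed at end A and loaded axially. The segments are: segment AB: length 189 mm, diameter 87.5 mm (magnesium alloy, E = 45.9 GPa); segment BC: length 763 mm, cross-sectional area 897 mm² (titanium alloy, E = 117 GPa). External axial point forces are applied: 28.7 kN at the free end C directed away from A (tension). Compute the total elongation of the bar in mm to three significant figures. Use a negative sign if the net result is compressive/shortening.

0.228 mm

Internal axial forces (sectioning from the free end, tension +): N_BC = 28.7 kN, N_AB = 28.7 kN.
A_AB = 6013 mm².
δ_AB = 28700·189/(6013·45900) = 0.01965 mm
δ_BC = 28700·763/(897·117000) = 0.2087 mm
δ = Σδ_i = 0.2283 mm.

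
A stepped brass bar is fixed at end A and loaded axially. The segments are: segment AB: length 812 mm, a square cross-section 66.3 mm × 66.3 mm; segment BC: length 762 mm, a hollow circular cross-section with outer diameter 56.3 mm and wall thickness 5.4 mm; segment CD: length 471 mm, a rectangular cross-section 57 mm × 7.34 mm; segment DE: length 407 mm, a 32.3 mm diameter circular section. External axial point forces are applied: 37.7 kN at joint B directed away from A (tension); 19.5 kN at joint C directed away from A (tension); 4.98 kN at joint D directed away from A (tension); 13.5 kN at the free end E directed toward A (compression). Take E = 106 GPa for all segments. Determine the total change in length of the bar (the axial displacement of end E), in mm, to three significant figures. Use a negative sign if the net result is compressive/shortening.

Internal axial forces (sectioning from the free end, tension +): N_DE = -13.5 kN, N_CD = -8.52 kN, N_BC = 10.98 kN, N_AB = 48.68 kN.
A_AB = 4396 mm².
A_BC = 863.5 mm².
A_CD = 418.4 mm².
A_DE = 819.4 mm².
δ_AB = 48680·812/(4396·106000) = 0.08483 mm
δ_BC = 10980·762/(863.5·106000) = 0.09141 mm
δ_CD = -8520·471/(418.4·106000) = -0.09049 mm
δ_DE = -13500·407/(819.4·106000) = -0.06326 mm
δ = Σδ_i = 0.0225 mm.

0.0225 mm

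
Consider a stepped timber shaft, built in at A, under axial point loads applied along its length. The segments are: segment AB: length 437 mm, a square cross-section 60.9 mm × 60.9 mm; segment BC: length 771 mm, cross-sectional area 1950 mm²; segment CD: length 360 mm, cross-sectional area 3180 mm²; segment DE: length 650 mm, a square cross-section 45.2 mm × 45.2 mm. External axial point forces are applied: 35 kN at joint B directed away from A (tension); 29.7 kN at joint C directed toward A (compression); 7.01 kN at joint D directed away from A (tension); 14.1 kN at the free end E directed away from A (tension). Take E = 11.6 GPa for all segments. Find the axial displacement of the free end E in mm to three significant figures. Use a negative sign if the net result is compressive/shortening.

0.568 mm

Internal axial forces (sectioning from the free end, tension +): N_DE = 14.1 kN, N_CD = 21.11 kN, N_BC = -8.59 kN, N_AB = 26.41 kN.
A_AB = 3709 mm².
A_DE = 2043 mm².
δ_AB = 26410·437/(3709·11600) = 0.2683 mm
δ_BC = -8590·771/(1950·11600) = -0.2928 mm
δ_CD = 21110·360/(3180·11600) = 0.206 mm
δ_DE = 14100·650/(2043·11600) = 0.3867 mm
δ = Σδ_i = 0.5682 mm.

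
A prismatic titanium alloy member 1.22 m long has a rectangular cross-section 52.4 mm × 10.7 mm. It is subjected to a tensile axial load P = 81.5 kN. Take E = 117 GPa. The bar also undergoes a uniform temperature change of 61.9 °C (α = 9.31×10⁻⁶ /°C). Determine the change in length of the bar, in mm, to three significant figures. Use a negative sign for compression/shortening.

2.22 mm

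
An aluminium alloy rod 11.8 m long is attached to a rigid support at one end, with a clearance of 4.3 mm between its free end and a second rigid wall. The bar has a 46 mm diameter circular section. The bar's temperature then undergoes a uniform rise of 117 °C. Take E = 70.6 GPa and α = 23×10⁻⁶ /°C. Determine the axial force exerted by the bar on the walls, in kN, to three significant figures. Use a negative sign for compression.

-273 kN

Free thermal expansion αLΔT = 23e-6 · 11800 · 117 = 31.75 mm.
The walls engage after the gap closes; constrained expansion = 31.75 − 4.3 = 27.45 mm.
The walls impose strain ε = −(27.45)/11800 = -2.3266e-03; σ = Eε = 70600 · -2.3266e-03 = -164.3 MPa.
Wall reaction R = σ·A = -164.3·1662 = -273000 N = -273 kN.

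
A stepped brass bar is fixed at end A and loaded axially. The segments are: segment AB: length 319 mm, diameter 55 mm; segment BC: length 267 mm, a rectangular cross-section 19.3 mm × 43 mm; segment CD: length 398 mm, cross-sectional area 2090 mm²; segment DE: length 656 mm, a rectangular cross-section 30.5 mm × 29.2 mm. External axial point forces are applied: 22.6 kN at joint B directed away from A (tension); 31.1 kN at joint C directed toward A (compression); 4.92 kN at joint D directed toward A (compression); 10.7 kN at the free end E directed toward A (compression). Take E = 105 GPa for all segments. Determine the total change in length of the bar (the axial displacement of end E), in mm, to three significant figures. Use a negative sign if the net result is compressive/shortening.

-0.277 mm

Internal axial forces (sectioning from the free end, tension +): N_DE = -10.7 kN, N_CD = -15.62 kN, N_BC = -46.72 kN, N_AB = -24.12 kN.
A_AB = 2376 mm².
A_BC = 829.9 mm².
A_DE = 890.6 mm².
δ_AB = -24120·319/(2376·105000) = -0.03084 mm
δ_BC = -46720·267/(829.9·105000) = -0.1432 mm
δ_CD = -15620·398/(2090·105000) = -0.02833 mm
δ_DE = -10700·656/(890.6·105000) = -0.07506 mm
δ = Σδ_i = -0.2774 mm.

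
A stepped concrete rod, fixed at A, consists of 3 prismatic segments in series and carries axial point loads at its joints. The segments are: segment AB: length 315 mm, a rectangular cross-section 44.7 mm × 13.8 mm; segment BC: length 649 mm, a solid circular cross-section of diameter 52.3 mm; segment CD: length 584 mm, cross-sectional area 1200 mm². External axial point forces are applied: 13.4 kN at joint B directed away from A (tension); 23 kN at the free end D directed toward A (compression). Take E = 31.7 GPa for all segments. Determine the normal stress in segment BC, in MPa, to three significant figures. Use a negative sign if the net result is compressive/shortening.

-10.7 MPa

Internal axial forces (sectioning from the free end, tension +): N_CD = -23 kN, N_BC = -23 kN, N_AB = -9.6 kN.
A_BC = 2148 mm².
σ_BC = N_BC/A_BC = -23000/2148 = -10.71 MPa.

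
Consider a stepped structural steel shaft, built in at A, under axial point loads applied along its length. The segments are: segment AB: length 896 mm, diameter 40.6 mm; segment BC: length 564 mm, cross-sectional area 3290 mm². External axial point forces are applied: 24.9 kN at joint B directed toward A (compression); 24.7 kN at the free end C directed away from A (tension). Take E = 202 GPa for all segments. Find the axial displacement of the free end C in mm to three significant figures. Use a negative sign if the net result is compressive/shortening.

Internal axial forces (sectioning from the free end, tension +): N_BC = 24.7 kN, N_AB = -0.2 kN.
A_AB = 1295 mm².
δ_AB = -200·896/(1295·202000) = -0.0006852 mm
δ_BC = 24700·564/(3290·202000) = 0.02096 mm
δ = Σδ_i = 0.02028 mm.

0.0203 mm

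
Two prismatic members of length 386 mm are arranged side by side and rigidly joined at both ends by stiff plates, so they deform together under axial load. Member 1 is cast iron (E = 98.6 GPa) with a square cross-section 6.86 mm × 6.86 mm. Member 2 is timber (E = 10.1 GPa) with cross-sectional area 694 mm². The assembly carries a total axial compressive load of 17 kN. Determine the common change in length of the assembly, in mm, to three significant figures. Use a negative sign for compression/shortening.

-0.563 mm

A_1 = 47.06 mm².
Equal strain + equilibrium ⇒ each member carries load in proportion to AE: A₁E₁ = 4640000 N, A₂E₂ = 7009000 N, ΣAE = 11650000 N.
δ = PL/ΣAE = -17000·386/11650000 = -0.5633 mm.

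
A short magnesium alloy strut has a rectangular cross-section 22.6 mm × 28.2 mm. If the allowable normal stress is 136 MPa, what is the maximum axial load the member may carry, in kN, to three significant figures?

86.7 kN

A = 637.3 mm².
P_max = σ_allow · A = 136 · 637.3 = 86680 N = 86.68 kN.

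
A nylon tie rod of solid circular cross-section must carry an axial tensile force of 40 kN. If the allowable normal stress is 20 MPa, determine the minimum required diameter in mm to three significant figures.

50.5 mm

Required area A ≥ P/σ_allow = 40000/20 = 2000 mm².
For a solid circular section, d ≥ √(4A/π) = 50.46 mm.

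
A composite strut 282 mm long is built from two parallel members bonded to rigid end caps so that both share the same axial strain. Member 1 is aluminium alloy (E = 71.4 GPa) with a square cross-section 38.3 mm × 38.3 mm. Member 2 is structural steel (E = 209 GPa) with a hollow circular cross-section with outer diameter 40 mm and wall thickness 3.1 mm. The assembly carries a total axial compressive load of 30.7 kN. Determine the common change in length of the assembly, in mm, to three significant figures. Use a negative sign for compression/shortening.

-0.0481 mm

A_1 = 1467 mm².
A_2 = 359.4 mm².
Equal strain + equilibrium ⇒ each member carries load in proportion to AE: A₁E₁ = 104700000 N, A₂E₂ = 75110000 N, ΣAE = 179800000 N.
δ = PL/ΣAE = -30700·282/179800000 = -0.04814 mm.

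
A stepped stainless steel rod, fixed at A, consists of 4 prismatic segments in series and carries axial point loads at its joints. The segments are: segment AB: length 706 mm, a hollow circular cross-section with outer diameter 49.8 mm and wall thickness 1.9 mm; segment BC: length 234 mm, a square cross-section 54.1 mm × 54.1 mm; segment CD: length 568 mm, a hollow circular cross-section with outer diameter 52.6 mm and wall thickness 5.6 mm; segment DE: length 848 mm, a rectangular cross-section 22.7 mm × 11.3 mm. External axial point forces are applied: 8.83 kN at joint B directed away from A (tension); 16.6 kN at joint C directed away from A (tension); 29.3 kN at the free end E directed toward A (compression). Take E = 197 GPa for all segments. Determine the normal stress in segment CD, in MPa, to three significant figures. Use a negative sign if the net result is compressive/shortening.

Internal axial forces (sectioning from the free end, tension +): N_DE = -29.3 kN, N_CD = -29.3 kN, N_BC = -12.7 kN, N_AB = -3.87 kN.
A_CD = 826.9 mm².
σ_CD = N_CD/A_CD = -29300/826.9 = -35.43 MPa.

-35.4 MPa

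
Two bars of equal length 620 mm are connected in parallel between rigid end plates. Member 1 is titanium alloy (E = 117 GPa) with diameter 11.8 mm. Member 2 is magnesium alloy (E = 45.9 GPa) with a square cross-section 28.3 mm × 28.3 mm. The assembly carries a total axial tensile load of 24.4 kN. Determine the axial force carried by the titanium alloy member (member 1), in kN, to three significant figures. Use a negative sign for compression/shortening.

A_1 = 109.4 mm².
A_2 = 800.9 mm².
Equal strain + equilibrium ⇒ each member carries load in proportion to AE: A₁E₁ = 12790000 N, A₂E₂ = 36760000 N, ΣAE = 49560000 N.
F₁ = P·A₁E₁/ΣAE = 24400·12790000/49560000 = 6300 N.

6.30 kN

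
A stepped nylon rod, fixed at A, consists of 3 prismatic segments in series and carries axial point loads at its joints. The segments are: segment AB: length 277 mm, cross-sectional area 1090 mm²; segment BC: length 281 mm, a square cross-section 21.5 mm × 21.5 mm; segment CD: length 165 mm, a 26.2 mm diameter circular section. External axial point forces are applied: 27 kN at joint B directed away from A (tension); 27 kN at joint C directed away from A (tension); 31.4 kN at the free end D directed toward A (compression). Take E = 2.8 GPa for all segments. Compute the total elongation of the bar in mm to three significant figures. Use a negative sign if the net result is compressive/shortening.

Internal axial forces (sectioning from the free end, tension +): N_CD = -31.4 kN, N_BC = -4.4 kN, N_AB = 22.6 kN.
A_BC = 462.2 mm².
A_CD = 539.1 mm².
δ_AB = 22600·277/(1090·2800) = 2.051 mm
δ_BC = -4400·281/(462.2·2800) = -0.9553 mm
δ_CD = -31400·165/(539.1·2800) = -3.432 mm
δ = Σδ_i = -2.336 mm.

-2.34 mm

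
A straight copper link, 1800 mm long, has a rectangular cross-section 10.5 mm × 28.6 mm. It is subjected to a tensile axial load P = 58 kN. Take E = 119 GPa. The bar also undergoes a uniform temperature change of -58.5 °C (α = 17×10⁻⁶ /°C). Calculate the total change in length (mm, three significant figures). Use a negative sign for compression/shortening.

1.13 mm

A = 300.3 mm².
δ_mech = NL/(AE) = 58000·1800/(300.3·119000) = 2.921 mm.
δ_thermal = αLΔT = 17e-6·1800·-58.5 = -1.79 mm.
δ = δ_mech + δ_thermal = 1.131 mm.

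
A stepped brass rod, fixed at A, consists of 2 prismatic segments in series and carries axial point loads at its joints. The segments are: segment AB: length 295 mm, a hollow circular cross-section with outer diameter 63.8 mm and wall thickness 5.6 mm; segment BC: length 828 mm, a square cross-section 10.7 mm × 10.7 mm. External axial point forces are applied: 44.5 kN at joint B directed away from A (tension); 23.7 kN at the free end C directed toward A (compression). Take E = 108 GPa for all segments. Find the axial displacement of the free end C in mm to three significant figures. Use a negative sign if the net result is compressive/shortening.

-1.53 mm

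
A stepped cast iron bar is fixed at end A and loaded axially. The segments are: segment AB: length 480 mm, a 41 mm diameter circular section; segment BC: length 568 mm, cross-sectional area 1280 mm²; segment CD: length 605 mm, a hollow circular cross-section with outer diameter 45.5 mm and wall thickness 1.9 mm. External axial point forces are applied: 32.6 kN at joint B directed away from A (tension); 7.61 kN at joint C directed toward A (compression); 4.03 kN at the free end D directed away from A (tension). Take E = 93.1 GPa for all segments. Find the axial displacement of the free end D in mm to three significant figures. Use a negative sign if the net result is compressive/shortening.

0.197 mm

Internal axial forces (sectioning from the free end, tension +): N_CD = 4.03 kN, N_BC = -3.58 kN, N_AB = 29.02 kN.
A_AB = 1320 mm².
A_CD = 260.2 mm².
δ_AB = 29020·480/(1320·93100) = 0.1133 mm
δ_BC = -3580·568/(1280·93100) = -0.01706 mm
δ_CD = 4030·605/(260.2·93100) = 0.1006 mm
δ = Σδ_i = 0.1969 mm.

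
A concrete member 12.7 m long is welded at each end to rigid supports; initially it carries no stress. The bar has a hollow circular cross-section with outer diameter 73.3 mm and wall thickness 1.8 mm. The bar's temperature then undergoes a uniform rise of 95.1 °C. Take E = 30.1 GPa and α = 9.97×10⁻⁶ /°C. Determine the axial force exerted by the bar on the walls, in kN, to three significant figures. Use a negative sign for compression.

Free thermal expansion αLΔT = 9.97e-6 · 12700 · 95.1 = 12.04 mm.
The walls impose strain ε = −(12.04)/12700 = -9.4815e-04; σ = Eε = 30100 · -9.4815e-04 = -28.54 MPa.
Wall reaction R = σ·A = -28.54·404.3 = -11540 N = -11.54 kN.

-11.5 kN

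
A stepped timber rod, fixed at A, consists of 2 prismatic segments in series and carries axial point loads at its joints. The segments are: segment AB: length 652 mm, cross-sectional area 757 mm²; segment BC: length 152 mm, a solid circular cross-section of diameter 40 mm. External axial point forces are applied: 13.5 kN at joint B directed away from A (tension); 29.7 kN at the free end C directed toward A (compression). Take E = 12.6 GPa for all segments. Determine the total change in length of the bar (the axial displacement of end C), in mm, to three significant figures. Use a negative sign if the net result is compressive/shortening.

-1.39 mm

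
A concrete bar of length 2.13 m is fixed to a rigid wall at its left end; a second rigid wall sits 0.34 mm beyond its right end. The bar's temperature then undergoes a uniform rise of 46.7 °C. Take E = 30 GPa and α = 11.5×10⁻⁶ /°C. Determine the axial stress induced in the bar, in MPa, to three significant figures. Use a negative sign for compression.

Free thermal expansion αLΔT = 11.5e-6 · 2130 · 46.7 = 1.144 mm.
The walls engage after the gap closes; constrained expansion = 1.144 − 0.34 = 0.8039 mm.
The walls impose strain ε = −(0.8039)/2130 = -3.7743e-04; σ = Eε = 30000 · -3.7743e-04 = -11.32 MPa.

-11.3 MPa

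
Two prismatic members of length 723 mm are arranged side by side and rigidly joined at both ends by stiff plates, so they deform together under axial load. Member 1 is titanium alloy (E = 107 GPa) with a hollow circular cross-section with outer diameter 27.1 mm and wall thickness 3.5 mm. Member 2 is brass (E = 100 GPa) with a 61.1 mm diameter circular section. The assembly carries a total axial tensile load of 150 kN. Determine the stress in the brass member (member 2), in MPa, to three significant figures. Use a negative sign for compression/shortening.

46.7 MPa

A_1 = 259.5 mm².
A_2 = 2932 mm².
Equal strain + equilibrium ⇒ each member carries load in proportion to AE: A₁E₁ = 27770000 N, A₂E₂ = 293200000 N, ΣAE = 321000000 N.
σ₂ = P·E₂/ΣAE = 150000·100000/321000000 = 46.73 MPa.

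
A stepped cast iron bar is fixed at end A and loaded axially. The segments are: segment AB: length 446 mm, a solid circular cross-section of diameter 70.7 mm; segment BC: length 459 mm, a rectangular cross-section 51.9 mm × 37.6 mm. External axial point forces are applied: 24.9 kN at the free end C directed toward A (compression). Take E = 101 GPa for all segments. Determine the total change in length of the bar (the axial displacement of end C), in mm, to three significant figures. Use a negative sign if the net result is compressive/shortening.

Internal axial forces (sectioning from the free end, tension +): N_BC = -24.9 kN, N_AB = -24.9 kN.
A_AB = 3926 mm².
A_BC = 1951 mm².
δ_AB = -24900·446/(3926·101000) = -0.02801 mm
δ_BC = -24900·459/(1951·101000) = -0.05799 mm
δ = Σδ_i = -0.086 mm.

-0.0860 mm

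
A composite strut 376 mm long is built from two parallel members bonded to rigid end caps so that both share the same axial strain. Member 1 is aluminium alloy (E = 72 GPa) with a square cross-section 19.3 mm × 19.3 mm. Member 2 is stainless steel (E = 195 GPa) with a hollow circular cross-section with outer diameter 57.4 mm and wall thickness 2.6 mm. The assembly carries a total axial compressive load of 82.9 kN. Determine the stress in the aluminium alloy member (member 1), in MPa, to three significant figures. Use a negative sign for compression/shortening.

A_1 = 372.5 mm².
A_2 = 447.6 mm².
Equal strain + equilibrium ⇒ each member carries load in proportion to AE: A₁E₁ = 26820000 N, A₂E₂ = 87280000 N, ΣAE = 114100000 N.
σ₁ = P·E₁/ΣAE = -82900·72000/114100000 = -52.31 MPa.

-52.3 MPa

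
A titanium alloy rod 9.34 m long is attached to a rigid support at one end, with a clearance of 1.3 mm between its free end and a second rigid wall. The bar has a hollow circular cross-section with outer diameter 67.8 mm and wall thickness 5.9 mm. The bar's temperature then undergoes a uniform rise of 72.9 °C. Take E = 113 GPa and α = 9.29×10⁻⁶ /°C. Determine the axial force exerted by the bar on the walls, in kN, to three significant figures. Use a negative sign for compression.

-69.8 kN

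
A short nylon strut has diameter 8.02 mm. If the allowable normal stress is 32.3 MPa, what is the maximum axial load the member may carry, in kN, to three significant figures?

1.63 kN

A = 50.52 mm².
P_max = σ_allow · A = 32.3 · 50.52 = 1632 N = 1.632 kN.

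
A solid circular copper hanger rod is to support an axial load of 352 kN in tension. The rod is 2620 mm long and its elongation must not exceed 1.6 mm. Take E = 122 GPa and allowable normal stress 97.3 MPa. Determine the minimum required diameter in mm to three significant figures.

Required area A ≥ P/σ_allow = 352000/97.3 = 3618 mm².
For a solid circular section, d ≥ √(4A/π) = 67.87 mm.
Elongation limit: A ≥ PL/(Eδ_allow) = 352000·2620/(122000·1.6) = 4725 mm² ⇒ d ≥ 77.56 mm.
The elongation limit governs.

77.6 mm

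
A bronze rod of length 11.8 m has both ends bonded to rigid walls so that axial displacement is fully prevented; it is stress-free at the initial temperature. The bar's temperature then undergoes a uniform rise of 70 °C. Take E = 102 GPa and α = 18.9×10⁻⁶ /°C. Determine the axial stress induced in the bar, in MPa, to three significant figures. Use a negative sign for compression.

Free thermal expansion αLΔT = 18.9e-6 · 11800 · 70 = 15.61 mm.
The walls impose strain ε = −(15.61)/11800 = -1.3230e-03; σ = Eε = 102000 · -1.3230e-03 = -134.9 MPa.

-135 MPa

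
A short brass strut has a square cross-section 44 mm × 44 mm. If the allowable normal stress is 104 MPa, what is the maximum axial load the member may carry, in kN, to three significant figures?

A = 1936 mm².
P_max = σ_allow · A = 104 · 1936 = 201300 N = 201.3 kN.

201 kN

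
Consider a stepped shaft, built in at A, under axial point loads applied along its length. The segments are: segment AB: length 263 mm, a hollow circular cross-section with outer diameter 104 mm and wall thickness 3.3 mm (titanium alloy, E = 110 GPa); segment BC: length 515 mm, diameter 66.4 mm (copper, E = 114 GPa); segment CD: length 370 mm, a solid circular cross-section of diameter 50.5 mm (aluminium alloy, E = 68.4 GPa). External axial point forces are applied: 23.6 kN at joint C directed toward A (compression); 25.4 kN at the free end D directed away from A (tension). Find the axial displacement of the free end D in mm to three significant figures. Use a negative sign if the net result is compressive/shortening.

0.0751 mm

Internal axial forces (sectioning from the free end, tension +): N_CD = 25.4 kN, N_BC = 1.8 kN, N_AB = 1.8 kN.
A_AB = 1044 mm².
A_BC = 3463 mm².
A_CD = 2003 mm².
δ_AB = 1800·263/(1044·110000) = 0.004122 mm
δ_BC = 1800·515/(3463·114000) = 0.002348 mm
δ_CD = 25400·370/(2003·68400) = 0.0686 mm
δ = Σδ_i = 0.07507 mm.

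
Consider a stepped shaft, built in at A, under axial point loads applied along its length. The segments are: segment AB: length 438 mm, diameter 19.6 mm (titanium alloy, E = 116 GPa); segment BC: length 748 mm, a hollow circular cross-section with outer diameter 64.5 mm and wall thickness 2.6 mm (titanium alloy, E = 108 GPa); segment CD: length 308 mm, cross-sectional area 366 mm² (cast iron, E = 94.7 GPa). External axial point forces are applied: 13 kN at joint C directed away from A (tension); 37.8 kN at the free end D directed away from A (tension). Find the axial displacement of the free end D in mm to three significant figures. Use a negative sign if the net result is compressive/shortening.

1.67 mm

Internal axial forces (sectioning from the free end, tension +): N_CD = 37.8 kN, N_BC = 50.8 kN, N_AB = 50.8 kN.
A_AB = 301.7 mm².
A_BC = 505.6 mm².
δ_AB = 50800·438/(301.7·116000) = 0.6357 mm
δ_BC = 50800·748/(505.6·108000) = 0.6959 mm
δ_CD = 37800·308/(366·94700) = 0.3359 mm
δ = Σδ_i = 1.668 mm.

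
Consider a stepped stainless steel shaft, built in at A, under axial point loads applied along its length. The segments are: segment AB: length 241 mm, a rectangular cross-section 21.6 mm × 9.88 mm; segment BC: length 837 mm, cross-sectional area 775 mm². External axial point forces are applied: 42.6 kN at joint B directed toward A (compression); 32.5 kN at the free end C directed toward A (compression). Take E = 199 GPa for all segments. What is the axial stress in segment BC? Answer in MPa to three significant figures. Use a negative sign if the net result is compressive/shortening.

Internal axial forces (sectioning from the free end, tension +): N_BC = -32.5 kN, N_AB = -75.1 kN.
σ_BC = N_BC/A_BC = -32500/775 = -41.94 MPa.

-41.9 MPa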